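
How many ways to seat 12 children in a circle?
Circular: fix one position, arrange the rest. (12-1)! = 39916800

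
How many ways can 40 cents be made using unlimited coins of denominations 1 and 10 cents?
Coefficient of x^40 in 1/(1-x^1) · 1/(1-x^10). Use j coins of 10 for j = 0..⌊40/10⌋ = 4, the rest in 1s: 4 + 1 = 5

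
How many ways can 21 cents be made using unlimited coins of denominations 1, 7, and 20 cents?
Coefficient of x^21 in 1/(1-x^1) · 1/(1-x^7) · 1/(1-x^20). Case on j = number of 20-cent coins (j = 0..1); remainder r = 21 - 20j is made from {1,7} in ⌊r/7⌋+1 ways. r = 21, 1 → 4 + 1 = 5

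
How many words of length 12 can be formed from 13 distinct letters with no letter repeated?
P(13,12) = 13!/(13-12)! = 6227020800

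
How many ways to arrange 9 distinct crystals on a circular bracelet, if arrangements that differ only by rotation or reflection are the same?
(9-1)!/2 = 40320/2 = 20160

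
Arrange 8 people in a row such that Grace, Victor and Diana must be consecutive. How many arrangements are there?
Treat the 3 as one block: (8-3+1)! × 3! = 720 × 6 = 4320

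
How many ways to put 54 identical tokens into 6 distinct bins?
C(54+6-1, 6-1) = C(59, 5) = 5006386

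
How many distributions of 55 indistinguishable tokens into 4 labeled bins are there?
C(55+4-1, 4-1) = C(58, 3) = 30856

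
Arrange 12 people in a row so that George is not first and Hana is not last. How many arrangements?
By inclusion-exclusion: 12! - 2×(12-1)! + (12-2)! = 479001600 - 79833600 + 3628800 = 402796800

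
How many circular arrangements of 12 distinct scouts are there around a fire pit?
Circular: fix one position, arrange the rest. (12-1)! = 39916800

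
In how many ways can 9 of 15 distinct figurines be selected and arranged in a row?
P(15,9) = 15!/(15-9)! = 1816214400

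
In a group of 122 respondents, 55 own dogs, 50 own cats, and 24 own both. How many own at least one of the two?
|A∪B| = |A| + |B| - |A∩B| = 55 + 50 - 24 = 81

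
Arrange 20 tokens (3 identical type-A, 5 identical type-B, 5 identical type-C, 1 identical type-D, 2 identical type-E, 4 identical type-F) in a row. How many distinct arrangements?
20! / (3! × 5! × 5! × 1! × 2! × 4!) = 586637251200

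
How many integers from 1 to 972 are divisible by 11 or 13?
⌊972/11⌋ + ⌊972/13⌋ - ⌊972/143⌋ = 88 + 74 - 6 = 156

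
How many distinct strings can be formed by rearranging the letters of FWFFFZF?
7! / (1! × 1! × 5!) = 42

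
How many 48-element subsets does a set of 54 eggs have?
C(54,48) = 54!/(48!×6!) = 25827165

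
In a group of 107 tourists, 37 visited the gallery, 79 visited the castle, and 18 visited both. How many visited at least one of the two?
|A∪B| = |A| + |B| - |A∩B| = 37 + 79 - 18 = 98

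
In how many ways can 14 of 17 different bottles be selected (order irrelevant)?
C(17,14) = 17!/(14!×3!) = 680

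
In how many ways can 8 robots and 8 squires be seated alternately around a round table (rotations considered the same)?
Fix one of the robots: (8-1)! ways for the remaining robots, × 8! ways for the squires = 5040 × 40320 = 203212800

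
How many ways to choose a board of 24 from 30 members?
C(30,24) = 30!/(24!×6!) = 593775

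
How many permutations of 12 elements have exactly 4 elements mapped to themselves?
Choose the 4 fixed points C(12,4) = 495, derange the rest: !8 = Σ_{j=0}^{8} (-1)^j·8!/j! = 40320 - 40320 + 20160 - 6720 + 1680 - 336 + 56 - 8 + 1 = 14833. Product = 495 × 14833 = 7342335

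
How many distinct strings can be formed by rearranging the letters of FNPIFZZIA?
9! / (2! × 1! × 2! × 1! × 1! × 2!) = 45360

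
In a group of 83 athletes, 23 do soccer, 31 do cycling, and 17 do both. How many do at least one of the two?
|A∪B| = |A| + |B| - |A∩B| = 23 + 31 - 17 = 37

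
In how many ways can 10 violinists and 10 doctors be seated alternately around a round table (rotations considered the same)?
Fix one of the violinists: (10-1)! ways for the remaining violinists, × 10! ways for the doctors = 362880 × 3628800 = 1316818944000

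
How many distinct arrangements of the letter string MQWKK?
5! / (2! × 1! × 1! × 1!) = 60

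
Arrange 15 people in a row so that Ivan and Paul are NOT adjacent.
Total - adjacent = 15! - (15-1)!×2 = 1307674368000 - 174356582400 = 1133317785600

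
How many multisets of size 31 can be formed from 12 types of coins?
C(31+12-1, 12-1) = C(42, 11) = 4280561376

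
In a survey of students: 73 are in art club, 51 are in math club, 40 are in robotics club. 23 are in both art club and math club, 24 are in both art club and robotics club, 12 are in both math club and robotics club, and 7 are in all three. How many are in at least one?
|A∪B∪C| = 73+51+40-23-24-12+7 = 112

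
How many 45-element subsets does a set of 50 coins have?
C(50,45) = 50!/(45!×5!) = 2118760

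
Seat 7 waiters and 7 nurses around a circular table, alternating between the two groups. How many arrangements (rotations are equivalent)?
Fix one of the waiters: (7-1)! ways for the remaining waiters, × 7! ways for the nurses = 720 × 5040 = 3628800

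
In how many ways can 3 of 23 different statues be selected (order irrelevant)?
C(23,3) = 23!/(3!×20!) = 1771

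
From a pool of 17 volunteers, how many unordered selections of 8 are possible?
C(17,8) = 17!/(8!×9!) = 24310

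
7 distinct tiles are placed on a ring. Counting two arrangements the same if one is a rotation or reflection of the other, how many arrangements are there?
(7-1)!/2 = 720/2 = 360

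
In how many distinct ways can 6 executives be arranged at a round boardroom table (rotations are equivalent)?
Circular: fix one position, arrange the rest. (6-1)! = 120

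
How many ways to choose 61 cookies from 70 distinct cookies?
C(70,61) = 70!/(61!×9!) = 65033528560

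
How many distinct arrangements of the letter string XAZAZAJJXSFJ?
12! / (2! × 1! × 2! × 1! × 3! × 3!) = 3326400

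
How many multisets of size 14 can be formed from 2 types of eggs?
C(14+2-1, 2-1) = C(15, 1) = 15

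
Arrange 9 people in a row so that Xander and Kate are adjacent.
Treat as block: (9-1)! × 2! = 40320 × 2 = 80640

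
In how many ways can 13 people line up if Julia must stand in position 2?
Fix one position: (13-1)! = 479001600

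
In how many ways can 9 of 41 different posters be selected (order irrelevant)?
C(41,9) = 41!/(9!×32!) = 350343565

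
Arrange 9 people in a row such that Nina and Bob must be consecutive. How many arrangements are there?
Treat the 2 as one block: (9-2+1)! × 2! = 40320 × 2 = 80640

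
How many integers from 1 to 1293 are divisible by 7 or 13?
⌊1293/7⌋ + ⌊1293/13⌋ - ⌊1293/91⌋ = 184 + 99 - 14 = 269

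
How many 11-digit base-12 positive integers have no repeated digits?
First digit: 11 choices (nonzero). Then descending: 11 × 11 × 10 × 9 × 8 × 7 × 6 × 5 × 4 × 3 × 2 = 439084800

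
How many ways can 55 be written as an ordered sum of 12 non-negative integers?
C(55+12-1, 12-1) = C(66, 11) = 1074082795968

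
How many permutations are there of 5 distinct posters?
5! = 120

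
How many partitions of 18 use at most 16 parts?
By conjugation, equals partitions of 18 into parts ≤ 16. Let r_j(i) = number of partitions of i into parts ≤ j, for i = 0..18. r_1(i) = 1 for all i; r_j(i) = r_{j-1}(i) + r_j(i-j). Rows j = 2..16: ≤2: 1 1 2 2 3 3 4 4 5 5 6 6 7 7 8 8 9 9 10; ≤3: 1 1 2 3 4 5 7 8 10 12 14 16 19 21 24 27 30 33 37; ≤4: 1 1 2 3 5 6 9 11 15 18 23 27 34 39 47 54 64 72 84; ≤5: 1 1 2 3 5 7 10 13 18 23 30 37 47 57 70 84 101 119 141; ≤6: 1 1 2 3 5 7 11 14 20 26 35 44 58 71 90 110 136 163 199; ≤7: 1 1 2 3 5 7 11 15 21 28 38 49 65 82 105 131 164 201 248; ≤8: 1 1 2 3 5 7 11 15 22 29 40 52 70 89 116 146 186 230 288; ≤9: 1 1 2 3 5 7 11 15 22 30 41 54 73 94 123 157 201 252 318; ≤10: 1 1 2 3 5 7 11 15 22 30 42 55 75 97 128 164 212 267 340; ≤11: 1 1 2 3 5 7 11 15 22 30 42 56 76 99 131 169 219 278 355; ≤12: 1 1 2 3 5 7 11 15 22 30 42 56 77 100 133 172 224 285 366; ≤13: 1 1 2 3 5 7 11 15 22 30 42 56 77 101 134 174 227 290 373; ≤14: 1 1 2 3 5 7 11 15 22 30 42 56 77 101 135 175 229 293 378; ≤15: 1 1 2 3 5 7 11 15 22 30 42 56 77 101 135 176 230 295 381; ≤16: 1 1 2 3 5 7 11 15 22 30 42 56 77 101 135 176 231 296 383. r_16(18) = 383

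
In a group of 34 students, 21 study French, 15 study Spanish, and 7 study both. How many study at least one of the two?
|A∪B| = |A| + |B| - |A∩B| = 21 + 15 - 7 = 29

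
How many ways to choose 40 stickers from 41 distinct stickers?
C(41,40) = 41!/(40!×1!) = 41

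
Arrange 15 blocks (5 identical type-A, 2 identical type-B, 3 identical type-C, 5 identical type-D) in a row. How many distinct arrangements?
15! / (5! × 2! × 3! × 5!) = 7567560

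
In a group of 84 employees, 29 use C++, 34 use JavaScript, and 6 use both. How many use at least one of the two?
|A∪B| = |A| + |B| - |A∩B| = 29 + 34 - 6 = 57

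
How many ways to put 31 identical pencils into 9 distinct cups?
C(31+9-1, 9-1) = C(39, 8) = 61523748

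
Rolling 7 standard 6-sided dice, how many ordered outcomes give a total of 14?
Coefficient of x^14 in (x + x² + ... + x^6)^7. By inclusion-exclusion on dice exceeding 6: Σ_j (-1)^j C(7,j)·C(14-1-6j, 6) = C(7,0)·C(13,6) - C(7,1)·C(7,6) = 1·1716 - 7·7 = 1667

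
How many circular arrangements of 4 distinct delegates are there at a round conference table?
Circular: fix one position, arrange the rest. (4-1)! = 6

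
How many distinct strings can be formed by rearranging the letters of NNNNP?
5! / (1! × 4!) = 5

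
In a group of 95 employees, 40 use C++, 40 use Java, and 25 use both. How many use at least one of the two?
|A∪B| = |A| + |B| - |A∩B| = 40 + 40 - 25 = 55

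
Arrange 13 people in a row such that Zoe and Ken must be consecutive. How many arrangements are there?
Treat the 2 as one block: (13-2+1)! × 2! = 479001600 × 2 = 958003200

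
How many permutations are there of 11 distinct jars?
11! = 39916800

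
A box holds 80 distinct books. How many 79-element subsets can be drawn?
C(80,79) = 80!/(79!×1!) = 80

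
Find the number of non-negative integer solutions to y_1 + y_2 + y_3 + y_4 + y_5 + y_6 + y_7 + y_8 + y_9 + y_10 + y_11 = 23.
C(23+11-1, 11-1) = C(33, 10) = 92561040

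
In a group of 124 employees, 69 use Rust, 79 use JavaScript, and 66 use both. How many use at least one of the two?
|A∪B| = |A| + |B| - |A∩B| = 69 + 79 - 66 = 82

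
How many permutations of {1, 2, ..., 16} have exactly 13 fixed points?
Choose the 13 fixed points C(16,13) = 560, derange the rest: !3 = Σ_{j=0}^{3} (-1)^j·3!/j! = 6 - 6 + 3 - 1 = 2. Product = 560 × 2 = 1120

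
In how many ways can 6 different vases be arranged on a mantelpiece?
6! = 720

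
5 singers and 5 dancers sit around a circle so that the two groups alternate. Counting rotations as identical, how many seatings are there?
Fix one of the singers: (5-1)! ways for the remaining singers, × 5! ways for the dancers = 24 × 120 = 2880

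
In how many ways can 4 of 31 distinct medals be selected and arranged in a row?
P(31,4) = 31!/(31-4)! = 755160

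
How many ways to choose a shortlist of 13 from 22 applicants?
C(22,13) = 22!/(13!×9!) = 497420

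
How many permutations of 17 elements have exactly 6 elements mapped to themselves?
Choose the 6 fixed points C(17,6) = 12376, derange the rest: !11 = Σ_{j=0}^{11} (-1)^j·11!/j! = 39916800 - 39916800 + 19958400 - 6652800 + 1663200 - 332640 + 55440 - 7920 + 990 - 110 + 11 - 1 = 14684570. Product = 12376 × 14684570 = 181736238320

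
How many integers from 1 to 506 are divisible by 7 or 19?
⌊506/7⌋ + ⌊506/19⌋ - ⌊506/133⌋ = 72 + 26 - 3 = 95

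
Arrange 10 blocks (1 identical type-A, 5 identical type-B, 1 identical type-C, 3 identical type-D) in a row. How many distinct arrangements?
10! / (1! × 5! × 1! × 3!) = 5040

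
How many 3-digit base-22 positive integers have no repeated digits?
First digit: 21 choices (nonzero). Then descending: 21 × 21 × 20 = 8820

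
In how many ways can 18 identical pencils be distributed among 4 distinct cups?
C(18+4-1, 4-1) = C(21, 3) = 1330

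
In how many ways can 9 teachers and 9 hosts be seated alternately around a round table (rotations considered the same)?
Fix one of the teachers: (9-1)! ways for the remaining teachers, × 9! ways for the hosts = 40320 × 362880 = 14631321600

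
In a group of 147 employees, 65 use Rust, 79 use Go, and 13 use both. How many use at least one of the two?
|A∪B| = |A| + |B| - |A∩B| = 65 + 79 - 13 = 131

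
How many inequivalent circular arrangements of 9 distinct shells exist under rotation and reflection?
(9-1)!/2 = 40320/2 = 20160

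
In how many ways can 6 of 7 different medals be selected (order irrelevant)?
C(7,6) = 7!/(6!×1!) = 7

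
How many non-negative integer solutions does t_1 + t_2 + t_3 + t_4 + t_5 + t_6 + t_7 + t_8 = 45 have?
C(45+8-1, 8-1) = C(52, 7) = 133784560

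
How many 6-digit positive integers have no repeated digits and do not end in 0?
Last digit: 9 nonzero choices. First digit: 8 (nonzero, ≠last). Middle 4: P(8,4) = 1680. Total = 120960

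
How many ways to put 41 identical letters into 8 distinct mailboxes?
C(41+8-1, 8-1) = C(48, 7) = 73629072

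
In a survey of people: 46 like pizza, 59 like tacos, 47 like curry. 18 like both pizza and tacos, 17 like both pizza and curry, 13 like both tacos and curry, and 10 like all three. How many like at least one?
|A∪B∪C| = 46+59+47-18-17-13+10 = 114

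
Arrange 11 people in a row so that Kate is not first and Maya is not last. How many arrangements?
By inclusion-exclusion: 11! - 2×(11-1)! + (11-2)! = 39916800 - 7257600 + 362880 = 33022080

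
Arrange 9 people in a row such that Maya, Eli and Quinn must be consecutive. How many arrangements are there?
Treat the 3 as one block: (9-3+1)! × 3! = 5040 × 6 = 30240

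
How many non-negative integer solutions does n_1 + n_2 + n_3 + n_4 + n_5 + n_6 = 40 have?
C(40+6-1, 6-1) = C(45, 5) = 1221759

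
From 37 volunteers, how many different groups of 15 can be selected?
C(37,15) = 37!/(15!×22!) = 9364199760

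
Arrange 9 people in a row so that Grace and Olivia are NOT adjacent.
Total - adjacent = 9! - (9-1)!×2 = 362880 - 80640 = 282240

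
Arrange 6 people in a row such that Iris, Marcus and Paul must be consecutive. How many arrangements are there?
Treat the 3 as one block: (6-3+1)! × 3! = 24 × 6 = 144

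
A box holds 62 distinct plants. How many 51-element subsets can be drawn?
C(62,51) = 62!/(51!×11!) = 508271323092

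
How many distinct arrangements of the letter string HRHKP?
5! / (2! × 1! × 1! × 1!) = 60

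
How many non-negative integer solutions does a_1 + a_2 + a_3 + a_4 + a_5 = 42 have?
C(42+5-1, 5-1) = C(46, 4) = 163185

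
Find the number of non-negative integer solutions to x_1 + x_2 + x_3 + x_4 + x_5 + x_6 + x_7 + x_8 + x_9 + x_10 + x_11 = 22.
C(22+11-1, 11-1) = C(32, 10) = 64512240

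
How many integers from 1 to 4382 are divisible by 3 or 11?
⌊4382/3⌋ + ⌊4382/11⌋ - ⌊4382/33⌋ = 1460 + 398 - 132 = 1726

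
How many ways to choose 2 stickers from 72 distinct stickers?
C(72,2) = 72!/(2!×70!) = 2556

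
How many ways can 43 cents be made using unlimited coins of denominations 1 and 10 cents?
Coefficient of x^43 in 1/(1-x^1) · 1/(1-x^10). Use j coins of 10 for j = 0..⌊43/10⌋ = 4, the rest in 1s: 4 + 1 = 5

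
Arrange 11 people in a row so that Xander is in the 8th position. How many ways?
Fix one position: (11-1)! = 3628800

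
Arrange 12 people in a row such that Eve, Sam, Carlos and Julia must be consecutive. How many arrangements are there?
Treat the 4 as one block: (12-4+1)! × 4! = 362880 × 24 = 8709120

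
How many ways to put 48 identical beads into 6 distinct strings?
C(48+6-1, 6-1) = C(53, 5) = 2869685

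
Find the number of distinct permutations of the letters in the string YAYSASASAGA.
11! / (3! × 2! × 1! × 5!) = 27720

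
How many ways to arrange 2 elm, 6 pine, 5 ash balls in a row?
13! / (2! × 6! × 5!) = 36036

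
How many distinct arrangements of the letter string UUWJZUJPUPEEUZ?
14! / (5! × 2! × 2! × 2! × 2! × 1!) = 45405360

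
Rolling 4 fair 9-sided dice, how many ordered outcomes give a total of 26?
Coefficient of x^26 in (x + x² + ... + x^9)^4. By inclusion-exclusion on dice exceeding 9: Σ_j (-1)^j C(4,j)·C(26-1-9j, 3) = C(4,0)·C(25,3) - C(4,1)·C(16,3) + C(4,2)·C(7,3) = 1·2300 - 4·560 + 6·35 = 270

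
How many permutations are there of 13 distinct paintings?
13! = 6227020800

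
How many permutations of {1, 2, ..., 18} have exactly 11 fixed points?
Choose the 11 fixed points C(18,11) = 31824, derange the rest: !7 = Σ_{j=0}^{7} (-1)^j·7!/j! = 5040 - 5040 + 2520 - 840 + 210 - 42 + 7 - 1 = 1854. Product = 31824 × 1854 = 59001696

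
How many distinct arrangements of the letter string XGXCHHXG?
8! / (2! × 2! × 3! × 1!) = 1680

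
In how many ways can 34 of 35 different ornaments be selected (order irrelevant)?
C(35,34) = 35!/(34!×1!) = 35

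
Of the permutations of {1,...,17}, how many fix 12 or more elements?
Exactly j fixed points: C(17,j)·!(17-j); sum over j ≥ 12 (derangement numbers via !m = (m-1)·(!(m-1) + !(m-2)): !0..!5 = 1, 0, 1, 2, 9, 44). Σ_{j=12}^{17} C(17,j)·!(17-j) = C(17,12)·!5 + C(17,13)·!4 + C(17,14)·!3 + C(17,15)·!2 + C(17,16)·!1 + C(17,17)·!0 = 6188·44 + 2380·9 + 680·2 + 136·1 + 17·0 + 1·1 = 295189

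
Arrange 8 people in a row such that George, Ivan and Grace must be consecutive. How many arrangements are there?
Treat the 3 as one block: (8-3+1)! × 3! = 720 × 6 = 4320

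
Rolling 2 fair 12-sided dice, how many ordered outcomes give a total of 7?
Coefficient of x^7 in (x + x² + ... + x^12)^2. By inclusion-exclusion on dice exceeding 12: Σ_j (-1)^j C(2,j)·C(7-1-12j, 1) = C(2,0)·C(6,1) = 1·6 = 6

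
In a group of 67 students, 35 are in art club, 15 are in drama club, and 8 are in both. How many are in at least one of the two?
|A∪B| = |A| + |B| - |A∩B| = 35 + 15 - 8 = 42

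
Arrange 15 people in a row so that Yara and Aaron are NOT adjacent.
Total - adjacent = 15! - (15-1)!×2 = 1307674368000 - 174356582400 = 1133317785600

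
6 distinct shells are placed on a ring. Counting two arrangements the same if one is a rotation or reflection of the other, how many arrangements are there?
(6-1)!/2 = 120/2 = 60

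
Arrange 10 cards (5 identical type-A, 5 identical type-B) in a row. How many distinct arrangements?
10! / (5! × 5!) = 252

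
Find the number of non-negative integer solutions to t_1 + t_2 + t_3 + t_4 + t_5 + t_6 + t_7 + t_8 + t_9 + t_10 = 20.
C(20+10-1, 10-1) = C(29, 9) = 10015005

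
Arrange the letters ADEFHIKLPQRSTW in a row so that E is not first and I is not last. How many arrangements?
By inclusion-exclusion: 14! - 2×(14-1)! + (14-2)! = 87178291200 - 12454041600 + 479001600 = 75203251200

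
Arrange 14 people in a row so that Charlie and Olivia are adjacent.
Treat as block: (14-1)! × 2! = 6227020800 × 2 = 12454041600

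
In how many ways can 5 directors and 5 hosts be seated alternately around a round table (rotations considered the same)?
Fix one of the directors: (5-1)! ways for the remaining directors, × 5! ways for the hosts = 24 × 120 = 2880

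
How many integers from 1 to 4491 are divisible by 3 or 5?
⌊4491/3⌋ + ⌊4491/5⌋ - ⌊4491/15⌋ = 1497 + 898 - 299 = 2096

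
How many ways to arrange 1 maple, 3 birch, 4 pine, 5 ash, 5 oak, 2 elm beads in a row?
20! / (1! × 3! × 4! × 5! × 5! × 2!) = 586637251200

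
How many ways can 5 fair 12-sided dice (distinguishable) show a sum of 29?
Coefficient of x^29 in (x + x² + ... + x^12)^5. By inclusion-exclusion on dice exceeding 12: Σ_j (-1)^j C(5,j)·C(29-1-12j, 4) = C(5,0)·C(28,4) - C(5,1)·C(16,4) + C(5,2)·C(4,4) = 1·20475 - 5·1820 + 10·1 = 11385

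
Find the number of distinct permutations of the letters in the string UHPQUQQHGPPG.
12! / (2! × 2! × 2! × 3! × 3!) = 1663200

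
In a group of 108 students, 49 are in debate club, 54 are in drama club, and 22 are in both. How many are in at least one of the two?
|A∪B| = |A| + |B| - |A∩B| = 49 + 54 - 22 = 81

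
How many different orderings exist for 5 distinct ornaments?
5! = 120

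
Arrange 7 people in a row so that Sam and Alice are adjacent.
Treat as block: (7-1)! × 2! = 720 × 2 = 1440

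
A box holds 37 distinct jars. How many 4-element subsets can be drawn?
C(37,4) = 37!/(4!×33!) = 66045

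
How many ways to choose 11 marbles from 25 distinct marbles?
C(25,11) = 25!/(11!×14!) = 4457400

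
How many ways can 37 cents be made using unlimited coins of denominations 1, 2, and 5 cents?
Coefficient of x^37 in 1/(1-x^1) · 1/(1-x^2) · 1/(1-x^5). Case on j = number of 5-cent coins (j = 0..7); remainder r = 37 - 5j is made from {1,2} in ⌊r/2⌋+1 ways. r = 37, 32, 27, 22, 17, 12, 7, 2 → 19 + 17 + 14 + 12 + 9 + 7 + 4 + 2 = 84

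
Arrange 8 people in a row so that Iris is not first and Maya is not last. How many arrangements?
By inclusion-exclusion: 8! - 2×(8-1)! + (8-2)! = 40320 - 10080 + 720 = 30960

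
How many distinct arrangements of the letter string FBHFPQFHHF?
10! / (4! × 3! × 1! × 1! × 1!) = 25200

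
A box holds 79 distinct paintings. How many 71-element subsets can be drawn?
C(79,71) = 79!/(71!×8!) = 26088783435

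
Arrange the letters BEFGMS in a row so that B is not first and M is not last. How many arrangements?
By inclusion-exclusion: 6! - 2×(6-1)! + (6-2)! = 720 - 240 + 24 = 504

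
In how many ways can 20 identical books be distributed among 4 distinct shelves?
C(20+4-1, 4-1) = C(23, 3) = 1771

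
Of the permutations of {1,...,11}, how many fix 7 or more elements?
Exactly j fixed points: C(11,j)·!(11-j); sum over j ≥ 7 (derangement numbers via !m = (m-1)·(!(m-1) + !(m-2)): !0..!4 = 1, 0, 1, 2, 9). Σ_{j=7}^{11} C(11,j)·!(11-j) = C(11,7)·!4 + C(11,8)·!3 + C(11,9)·!2 + C(11,10)·!1 + C(11,11)·!0 = 330·9 + 165·2 + 55·1 + 11·0 + 1·1 = 3356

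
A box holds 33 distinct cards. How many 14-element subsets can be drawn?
C(33,14) = 33!/(14!×19!) = 818809200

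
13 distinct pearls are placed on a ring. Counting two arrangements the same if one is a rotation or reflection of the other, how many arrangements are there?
(13-1)!/2 = 479001600/2 = 239500800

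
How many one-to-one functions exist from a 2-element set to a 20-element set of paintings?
P(20,2) = 20!/(20-2)! = 380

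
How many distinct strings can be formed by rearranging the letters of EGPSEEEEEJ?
10! / (1! × 1! × 6! × 1! × 1!) = 5040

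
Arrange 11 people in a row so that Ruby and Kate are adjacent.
Treat as block: (11-1)! × 2! = 3628800 × 2 = 7257600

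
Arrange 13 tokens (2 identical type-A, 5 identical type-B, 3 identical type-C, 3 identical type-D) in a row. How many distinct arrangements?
13! / (2! × 5! × 3! × 3!) = 720720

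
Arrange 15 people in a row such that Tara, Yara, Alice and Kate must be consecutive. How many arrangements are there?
Treat the 4 as one block: (15-4+1)! × 4! = 479001600 × 24 = 11496038400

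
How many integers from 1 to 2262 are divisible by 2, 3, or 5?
⌊2262/2⌋+⌊2262/3⌋+⌊2262/5⌋ - ⌊2262/6⌋-⌊2262/10⌋-⌊2262/15⌋ + ⌊2262/30⌋ = 1131+754+452 - 377-226-150 + 75 = 1659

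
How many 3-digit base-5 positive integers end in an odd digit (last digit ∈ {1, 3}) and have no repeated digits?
Last∈{1,3}. Last=0: 0. Last nonzero: 2×3×P(3,1) = 18. Total = 18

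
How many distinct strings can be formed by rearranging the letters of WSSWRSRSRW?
10! / (3! × 3! × 4!) = 4200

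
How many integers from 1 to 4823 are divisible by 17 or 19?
⌊4823/17⌋ + ⌊4823/19⌋ - ⌊4823/323⌋ = 283 + 253 - 14 = 522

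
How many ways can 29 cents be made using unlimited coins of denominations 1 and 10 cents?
Coefficient of x^29 in 1/(1-x^1) · 1/(1-x^10). Use j coins of 10 for j = 0..⌊29/10⌋ = 2, the rest in 1s: 2 + 1 = 3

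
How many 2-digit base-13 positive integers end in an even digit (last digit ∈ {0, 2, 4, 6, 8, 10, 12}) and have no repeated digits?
Last∈{0,2,4,6,8,10,12}. Last=0: 12. Last nonzero: 6×11×P(11,0) = 66. Total = 78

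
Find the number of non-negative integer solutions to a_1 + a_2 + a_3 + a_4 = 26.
C(26+4-1, 4-1) = C(29, 3) = 3654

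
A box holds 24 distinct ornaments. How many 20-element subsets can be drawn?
C(24,20) = 24!/(20!×4!) = 10626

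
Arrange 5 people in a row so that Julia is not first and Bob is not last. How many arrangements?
By inclusion-exclusion: 5! - 2×(5-1)! + (5-2)! = 120 - 48 + 6 = 78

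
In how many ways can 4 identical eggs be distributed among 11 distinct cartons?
C(4+11-1, 11-1) = C(14, 10) = 1001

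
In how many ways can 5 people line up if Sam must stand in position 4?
Fix one position: (5-1)! = 24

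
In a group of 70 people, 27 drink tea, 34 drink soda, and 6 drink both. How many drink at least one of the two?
|A∪B| = |A| + |B| - |A∩B| = 27 + 34 - 6 = 55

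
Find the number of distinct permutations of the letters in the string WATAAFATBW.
10! / (4! × 1! × 2! × 2! × 1!) = 37800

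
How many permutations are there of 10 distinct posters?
10! = 3628800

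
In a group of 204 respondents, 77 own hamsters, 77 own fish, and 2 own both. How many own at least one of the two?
|A∪B| = |A| + |B| - |A∩B| = 77 + 77 - 2 = 152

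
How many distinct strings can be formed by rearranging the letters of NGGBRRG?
7! / (3! × 2! × 1! × 1!) = 420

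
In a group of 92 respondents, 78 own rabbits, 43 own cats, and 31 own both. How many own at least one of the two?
|A∪B| = |A| + |B| - |A∩B| = 78 + 43 - 31 = 90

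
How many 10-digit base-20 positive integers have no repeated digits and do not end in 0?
Last digit: 19 nonzero choices. First digit: 18 (nonzero, ≠last). Middle 8: P(18,8) = 1764322560. Total = 603398315520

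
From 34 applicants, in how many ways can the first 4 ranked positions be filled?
P(34,4) = 34!/(34-4)! = 1113024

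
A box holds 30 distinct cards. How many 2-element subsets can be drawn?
C(30,2) = 30!/(2!×28!) = 435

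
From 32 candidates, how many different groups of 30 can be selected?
C(32,30) = 32!/(30!×2!) = 496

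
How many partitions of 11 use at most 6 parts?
By conjugation, equals partitions of 11 into parts ≤ 6. Let r_j(i) = number of partitions of i into parts ≤ j, for i = 0..11. r_1(i) = 1 for all i; r_j(i) = r_{j-1}(i) + r_j(i-j). Rows j = 2..6: ≤2: 1 1 2 2 3 3 4 4 5 5 6 6; ≤3: 1 1 2 3 4 5 7 8 10 12 14 16; ≤4: 1 1 2 3 5 6 9 11 15 18 23 27; ≤5: 1 1 2 3 5 7 10 13 18 23 30 37; ≤6: 1 1 2 3 5 7 11 14 20 26 35 44. r_6(11) = 44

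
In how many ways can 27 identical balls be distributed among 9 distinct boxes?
C(27+9-1, 9-1) = C(35, 8) = 23535820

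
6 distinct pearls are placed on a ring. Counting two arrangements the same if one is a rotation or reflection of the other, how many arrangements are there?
(6-1)!/2 = 120/2 = 60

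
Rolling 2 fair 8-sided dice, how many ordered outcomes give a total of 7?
Coefficient of x^7 in (x + x² + ... + x^8)^2. By inclusion-exclusion on dice exceeding 8: Σ_j (-1)^j C(2,j)·C(7-1-8j, 1) = C(2,0)·C(6,1) = 1·6 = 6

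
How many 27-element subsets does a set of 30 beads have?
C(30,27) = 30!/(27!×3!) = 4060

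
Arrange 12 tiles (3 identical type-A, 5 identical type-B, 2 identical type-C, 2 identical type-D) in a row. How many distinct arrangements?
12! / (3! × 5! × 2! × 2!) = 166320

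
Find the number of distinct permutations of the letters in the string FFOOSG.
6! / (2! × 2! × 1! × 1!) = 180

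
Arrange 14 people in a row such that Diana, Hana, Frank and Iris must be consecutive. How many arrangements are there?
Treat the 4 as one block: (14-4+1)! × 4! = 39916800 × 24 = 958003200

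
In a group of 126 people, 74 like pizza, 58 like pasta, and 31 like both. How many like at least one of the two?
|A∪B| = |A| + |B| - |A∩B| = 74 + 58 - 31 = 101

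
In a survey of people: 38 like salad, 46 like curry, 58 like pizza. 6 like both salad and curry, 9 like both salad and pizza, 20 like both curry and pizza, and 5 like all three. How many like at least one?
|A∪B∪C| = 38+46+58-6-9-20+5 = 112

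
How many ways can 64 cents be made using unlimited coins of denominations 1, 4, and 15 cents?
Coefficient of x^64 in 1/(1-x^1) · 1/(1-x^4) · 1/(1-x^15). Case on j = number of 15-cent coins (j = 0..4); remainder r = 64 - 15j is made from {1,4} in ⌊r/4⌋+1 ways. r = 64, 49, 34, 19, 4 → 17 + 13 + 9 + 5 + 2 = 46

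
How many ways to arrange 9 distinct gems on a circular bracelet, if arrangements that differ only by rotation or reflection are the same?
(9-1)!/2 = 40320/2 = 20160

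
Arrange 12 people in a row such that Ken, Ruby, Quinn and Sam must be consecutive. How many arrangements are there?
Treat the 4 as one block: (12-4+1)! × 4! = 362880 × 24 = 8709120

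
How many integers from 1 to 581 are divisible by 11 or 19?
⌊581/11⌋ + ⌊581/19⌋ - ⌊581/209⌋ = 52 + 30 - 2 = 80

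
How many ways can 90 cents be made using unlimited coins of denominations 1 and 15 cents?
Coefficient of x^90 in 1/(1-x^1) · 1/(1-x^15). Use j coins of 15 for j = 0..⌊90/15⌋ = 6, the rest in 1s: 6 + 1 = 7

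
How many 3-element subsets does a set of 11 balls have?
C(11,3) = 11!/(3!×8!) = 165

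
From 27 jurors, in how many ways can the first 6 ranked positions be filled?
P(27,6) = 27!/(27-6)! = 213127200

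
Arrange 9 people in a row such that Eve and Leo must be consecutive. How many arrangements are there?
Treat the 2 as one block: (9-2+1)! × 2! = 40320 × 2 = 80640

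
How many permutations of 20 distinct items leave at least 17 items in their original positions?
Exactly j fixed points: C(20,j)·!(20-j); sum over j ≥ 17 (derangement numbers via !m = (m-1)·(!(m-1) + !(m-2)): !0..!3 = 1, 0, 1, 2). Σ_{j=17}^{20} C(20,j)·!(20-j) = C(20,17)·!3 + C(20,18)·!2 + C(20,19)·!1 + C(20,20)·!0 = 1140·2 + 190·1 + 20·0 + 1·1 = 2471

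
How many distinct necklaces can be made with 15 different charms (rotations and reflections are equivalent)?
(15-1)!/2 = 87178291200/2 = 43589145600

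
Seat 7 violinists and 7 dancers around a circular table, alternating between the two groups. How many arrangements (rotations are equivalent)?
Fix one of the violinists: (7-1)! ways for the remaining violinists, × 7! ways for the dancers = 720 × 5040 = 3628800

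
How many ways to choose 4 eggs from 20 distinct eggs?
C(20,4) = 20!/(4!×16!) = 4845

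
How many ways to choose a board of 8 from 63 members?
C(63,8) = 63!/(8!×55!) = 3872894697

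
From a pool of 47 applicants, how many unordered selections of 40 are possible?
C(47,40) = 47!/(40!×7!) = 62891499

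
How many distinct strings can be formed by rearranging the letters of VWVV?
4! / (1! × 3!) = 4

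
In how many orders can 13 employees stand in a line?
13! = 6227020800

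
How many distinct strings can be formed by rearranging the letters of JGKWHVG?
7! / (1! × 2! × 1! × 1! × 1! × 1!) = 2520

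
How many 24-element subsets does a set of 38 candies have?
C(38,24) = 38!/(24!×14!) = 9669554100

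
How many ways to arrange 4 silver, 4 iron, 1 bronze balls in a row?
9! / (4! × 4! × 1!) = 630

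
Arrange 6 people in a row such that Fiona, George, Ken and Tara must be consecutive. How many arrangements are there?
Treat the 4 as one block: (6-4+1)! × 4! = 6 × 24 = 144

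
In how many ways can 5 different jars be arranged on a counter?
5! = 120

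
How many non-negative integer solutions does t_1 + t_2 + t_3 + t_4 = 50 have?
C(50+4-1, 4-1) = C(53, 3) = 23426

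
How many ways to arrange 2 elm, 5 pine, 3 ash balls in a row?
10! / (2! × 5! × 3!) = 2520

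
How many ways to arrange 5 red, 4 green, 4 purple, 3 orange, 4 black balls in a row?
20! / (5! × 4! × 4! × 3! × 4!) = 244432188000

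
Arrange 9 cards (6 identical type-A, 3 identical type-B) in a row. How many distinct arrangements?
9! / (6! × 3!) = 84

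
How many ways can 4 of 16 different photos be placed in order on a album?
P(16,4) = 16!/(16-4)! = 43680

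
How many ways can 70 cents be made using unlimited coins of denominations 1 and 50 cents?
Coefficient of x^70 in 1/(1-x^1) · 1/(1-x^50). Use j coins of 50 for j = 0..⌊70/50⌋ = 1, the rest in 1s: 1 + 1 = 2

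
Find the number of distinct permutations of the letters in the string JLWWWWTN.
8! / (1! × 4! × 1! × 1! × 1!) = 1680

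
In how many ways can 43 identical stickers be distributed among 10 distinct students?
C(43+10-1, 10-1) = C(52, 9) = 3679075400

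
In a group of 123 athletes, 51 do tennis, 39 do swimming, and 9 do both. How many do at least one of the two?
|A∪B| = |A| + |B| - |A∩B| = 51 + 39 - 9 = 81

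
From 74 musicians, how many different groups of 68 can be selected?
C(74,68) = 74!/(68!×6!) = 185250786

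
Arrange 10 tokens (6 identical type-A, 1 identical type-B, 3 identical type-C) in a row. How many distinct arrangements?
10! / (6! × 1! × 3!) = 840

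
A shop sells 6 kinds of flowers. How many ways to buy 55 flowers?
C(55+6-1, 6-1) = C(60, 5) = 5461512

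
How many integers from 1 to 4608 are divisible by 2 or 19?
⌊4608/2⌋ + ⌊4608/19⌋ - ⌊4608/38⌋ = 2304 + 242 - 121 = 2425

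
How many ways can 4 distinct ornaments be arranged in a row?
4! = 24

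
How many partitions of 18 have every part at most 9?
Let r_j(i) = number of partitions of i into parts ≤ j, for i = 0..18. r_1(i) = 1 for all i; r_j(i) = r_{j-1}(i) + r_j(i-j). Rows j = 2..9: ≤2: 1 1 2 2 3 3 4 4 5 5 6 6 7 7 8 8 9 9 10; ≤3: 1 1 2 3 4 5 7 8 10 12 14 16 19 21 24 27 30 33 37; ≤4: 1 1 2 3 5 6 9 11 15 18 23 27 34 39 47 54 64 72 84; ≤5: 1 1 2 3 5 7 10 13 18 23 30 37 47 57 70 84 101 119 141; ≤6: 1 1 2 3 5 7 11 14 20 26 35 44 58 71 90 110 136 163 199; ≤7: 1 1 2 3 5 7 11 15 21 28 38 49 65 82 105 131 164 201 248; ≤8: 1 1 2 3 5 7 11 15 22 29 40 52 70 89 116 146 186 230 288; ≤9: 1 1 2 3 5 7 11 15 22 30 41 54 73 94 123 157 201 252 318. r_9(18) = 318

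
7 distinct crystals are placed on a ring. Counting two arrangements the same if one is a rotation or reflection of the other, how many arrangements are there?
(7-1)!/2 = 720/2 = 360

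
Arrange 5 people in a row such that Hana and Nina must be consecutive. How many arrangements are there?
Treat the 2 as one block: (5-2+1)! × 2! = 24 × 2 = 48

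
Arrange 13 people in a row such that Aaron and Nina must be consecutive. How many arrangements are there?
Treat the 2 as one block: (13-2+1)! × 2! = 479001600 × 2 = 958003200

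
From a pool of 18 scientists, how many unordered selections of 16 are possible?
C(18,16) = 18!/(16!×2!) = 153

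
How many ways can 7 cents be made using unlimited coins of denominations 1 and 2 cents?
Coefficient of x^7 in 1/(1-x^1) · 1/(1-x^2). Use j coins of 2 for j = 0..⌊7/2⌋ = 3, the rest in 1s: 3 + 1 = 4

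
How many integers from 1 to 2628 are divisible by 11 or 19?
⌊2628/11⌋ + ⌊2628/19⌋ - ⌊2628/209⌋ = 238 + 138 - 12 = 364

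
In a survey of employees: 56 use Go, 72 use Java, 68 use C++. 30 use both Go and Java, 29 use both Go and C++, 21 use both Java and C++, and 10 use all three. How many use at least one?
|A∪B∪C| = 56+72+68-30-29-21+10 = 126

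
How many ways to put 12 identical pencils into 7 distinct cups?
C(12+7-1, 7-1) = C(18, 6) = 18564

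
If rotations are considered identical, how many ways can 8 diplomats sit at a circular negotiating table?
Circular: fix one position, arrange the rest. (8-1)! = 5040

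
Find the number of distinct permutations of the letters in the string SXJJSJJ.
7! / (2! × 1! × 4!) = 105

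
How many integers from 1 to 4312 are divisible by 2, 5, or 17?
⌊4312/2⌋+⌊4312/5⌋+⌊4312/17⌋ - ⌊4312/10⌋-⌊4312/34⌋-⌊4312/85⌋ + ⌊4312/170⌋ = 2156+862+253 - 431-126-50 + 25 = 2689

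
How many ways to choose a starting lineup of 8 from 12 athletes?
C(12,8) = 12!/(8!×4!) = 495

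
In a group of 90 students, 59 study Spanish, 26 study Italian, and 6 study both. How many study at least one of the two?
|A∪B| = |A| + |B| - |A∩B| = 59 + 26 - 6 = 79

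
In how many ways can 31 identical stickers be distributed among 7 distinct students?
C(31+7-1, 7-1) = C(37, 6) = 2324784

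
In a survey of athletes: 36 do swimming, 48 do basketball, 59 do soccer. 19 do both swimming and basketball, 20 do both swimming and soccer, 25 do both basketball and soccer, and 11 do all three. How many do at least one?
|A∪B∪C| = 36+48+59-19-20-25+11 = 90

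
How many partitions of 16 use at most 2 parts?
By conjugation, equals partitions of 16 into parts ≤ 2. Let r_j(i) = number of partitions of i into parts ≤ j, for i = 0..16. r_1(i) = 1 for all i; r_j(i) = r_{j-1}(i) + r_j(i-j). Rows j = 2..2: ≤2: 1 1 2 2 3 3 4 4 5 5 6 6 7 7 8 8 9. r_2(16) = 9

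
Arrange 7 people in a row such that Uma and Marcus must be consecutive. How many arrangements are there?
Treat the 2 as one block: (7-2+1)! × 2! = 720 × 2 = 1440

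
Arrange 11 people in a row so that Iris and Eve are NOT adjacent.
Total - adjacent = 11! - (11-1)!×2 = 39916800 - 7257600 = 32659200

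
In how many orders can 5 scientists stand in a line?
5! = 120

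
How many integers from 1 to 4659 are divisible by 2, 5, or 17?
⌊4659/2⌋+⌊4659/5⌋+⌊4659/17⌋ - ⌊4659/10⌋-⌊4659/34⌋-⌊4659/85⌋ + ⌊4659/170⌋ = 2329+931+274 - 465-137-54 + 27 = 2905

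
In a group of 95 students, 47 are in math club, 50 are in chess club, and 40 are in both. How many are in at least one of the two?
|A∪B| = |A| + |B| - |A∩B| = 47 + 50 - 40 = 57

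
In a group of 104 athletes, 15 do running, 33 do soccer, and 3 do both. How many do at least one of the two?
|A∪B| = |A| + |B| - |A∩B| = 15 + 33 - 3 = 45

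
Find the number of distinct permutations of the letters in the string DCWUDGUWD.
9! / (1! × 2! × 3! × 1! × 2!) = 15120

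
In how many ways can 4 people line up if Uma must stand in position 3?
Fix one position: (4-1)! = 6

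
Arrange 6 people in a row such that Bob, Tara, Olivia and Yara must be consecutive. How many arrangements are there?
Treat the 4 as one block: (6-4+1)! × 4! = 6 × 24 = 144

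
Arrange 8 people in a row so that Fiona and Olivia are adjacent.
Treat as block: (8-1)! × 2! = 5040 × 2 = 10080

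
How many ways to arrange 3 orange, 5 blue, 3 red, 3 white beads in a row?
14! / (3! × 5! × 3! × 3!) = 3363360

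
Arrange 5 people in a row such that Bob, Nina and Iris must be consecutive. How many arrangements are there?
Treat the 3 as one block: (5-3+1)! × 3! = 6 × 6 = 36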